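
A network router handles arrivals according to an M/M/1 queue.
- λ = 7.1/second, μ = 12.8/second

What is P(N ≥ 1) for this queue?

ρ = λ/μ = 7.1/12.8 = 0.5547
P(N ≥ n) = ρⁿ
P(N ≥ 1) = 0.5547^1
P(N ≥ 1) = 0.5547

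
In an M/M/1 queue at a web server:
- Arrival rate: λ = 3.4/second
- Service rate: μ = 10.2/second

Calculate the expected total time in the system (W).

First, compute utilization: ρ = λ/μ = 3.4/10.2 = 0.3333
For M/M/1: W = 1/(μ-λ)
W = 1/(10.2-3.4) = 1/6.80
W = 0.1471 seconds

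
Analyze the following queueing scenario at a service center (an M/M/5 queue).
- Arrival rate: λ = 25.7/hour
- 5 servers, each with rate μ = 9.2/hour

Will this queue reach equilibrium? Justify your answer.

Stability requires ρ = λ/(cμ) < 1
ρ = 25.7/(5 × 9.2) = 25.7/46.00 = 0.5587
Since 0.5587 < 1, the system is STABLE.
The servers are busy 55.87% of the time.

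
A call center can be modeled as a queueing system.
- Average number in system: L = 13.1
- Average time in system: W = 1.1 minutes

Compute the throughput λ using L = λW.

Little's Law: L = λW, so λ = L/W
λ = 13.1/1.1 = 11.9091 calls/minute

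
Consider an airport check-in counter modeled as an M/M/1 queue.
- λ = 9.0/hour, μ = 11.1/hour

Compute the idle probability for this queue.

ρ = λ/μ = 9.0/11.1 = 0.8108
P(0) = 1 - ρ = 1 - 0.8108 = 0.1892
The server is idle 18.92% of the time.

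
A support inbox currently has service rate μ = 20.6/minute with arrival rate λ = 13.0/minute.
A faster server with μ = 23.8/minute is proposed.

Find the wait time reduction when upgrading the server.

System 1: ρ₁ = 13.0/20.6 = 0.6311, W₁ = 1/(20.6-13.0) = 0.13158
System 2: ρ₂ = 13.0/23.8 = 0.5462, W₂ = 1/(23.8-13.0) = 0.092593
Improvement: (W₁-W₂)/W₁ = (0.13158-0.092593)/0.13158 = 29.63%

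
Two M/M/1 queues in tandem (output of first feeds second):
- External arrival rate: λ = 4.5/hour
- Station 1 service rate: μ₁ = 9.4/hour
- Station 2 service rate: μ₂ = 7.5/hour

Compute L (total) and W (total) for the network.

By Jackson's theorem, each station behaves as independent M/M/1.
Station 1: ρ₁ = 4.5/9.4 = 0.4787, L₁ = ρ₁/(1-ρ₁) = λ/(μ₁-λ) = 4.5/4.90 = 0.9184
Station 2: ρ₂ = 4.5/7.5 = 0.6000, L₂ = ρ₂/(1-ρ₂) = λ/(μ₂-λ) = 4.5/3.00 = 1.5000
Total: L = L₁ + L₂ = 0.9184 + 1.5000 = 2.4184
W = L/λ = 2.4184/4.5 = 0.5374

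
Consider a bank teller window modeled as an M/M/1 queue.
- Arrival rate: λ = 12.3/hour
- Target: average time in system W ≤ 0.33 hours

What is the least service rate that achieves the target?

For M/M/1: W = 1/(μ-λ)
Need W ≤ 0.33, so 1/(μ-λ) ≤ 0.33
μ - λ ≥ 1/0.33 = 3.0303
μ ≥ 12.3 + 3.0303 = 15.3303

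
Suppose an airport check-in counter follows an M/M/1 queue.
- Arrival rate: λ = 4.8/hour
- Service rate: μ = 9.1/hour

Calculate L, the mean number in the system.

ρ = λ/μ = 4.8/9.1 = 0.5275
For M/M/1: L = λ/(μ-λ)
L = 4.8/(9.1-4.8) = 4.8/4.30
L = 1.1163 passengers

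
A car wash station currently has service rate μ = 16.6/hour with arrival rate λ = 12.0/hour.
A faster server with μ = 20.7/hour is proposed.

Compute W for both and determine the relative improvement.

System 1: ρ₁ = 12.0/16.6 = 0.7229, W₁ = 1/(16.6-12.0) = 0.21739
System 2: ρ₂ = 12.0/20.7 = 0.5797, W₂ = 1/(20.7-12.0) = 0.11494
Improvement: (W₁-W₂)/W₁ = (0.21739-0.11494)/0.21739 = 47.13%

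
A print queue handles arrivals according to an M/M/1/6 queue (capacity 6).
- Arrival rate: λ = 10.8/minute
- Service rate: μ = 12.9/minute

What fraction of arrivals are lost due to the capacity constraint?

ρ = λ/μ = 10.8/12.9 = 0.83721
P₀ = (1-ρ)/(1-ρ^(K+1)) = (1-0.83721)/(1-0.83721^7) = 0.1628/0.7117 = 0.2287
P_K = P₀×ρ^K = 0.22873 × 0.83721^6 = 0.22873 × 0.34436 = 0.07877
Blocking probability = 7.88%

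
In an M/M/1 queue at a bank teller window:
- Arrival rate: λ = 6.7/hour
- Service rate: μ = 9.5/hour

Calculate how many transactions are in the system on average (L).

ρ = λ/μ = 6.7/9.5 = 0.7053
For M/M/1: L = λ/(μ-λ)
L = 6.7/(9.5-6.7) = 6.7/2.80
L = 2.3929 transactions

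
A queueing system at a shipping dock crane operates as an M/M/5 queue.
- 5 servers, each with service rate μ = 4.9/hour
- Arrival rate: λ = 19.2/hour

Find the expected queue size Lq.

Traffic intensity: ρ = λ/(cμ) = 19.2/(5×4.9) = 0.7837
Since ρ = 0.7837 < 1, system is stable.
Offered load a = λ/μ = cρ = 19.2/4.9 = 3.9184
P₀ = [ Σₙ₌₀^4 aⁿ/n! + a^5/(5!(1-ρ)) ]⁻¹
Σ = a^0/0! + a^1/1! + a^2/2! + a^3/3! + a^4/4! = 1.0000 + 3.9184 + 7.6768 + 10.0268 + 9.8222 = 32.4442
a^5/(5!(1-ρ)) = 923.6889/(120 × 0.2163265) = 35.5824
P₀ = 1/(32.4442 + 35.5824) = 0.01470
Lq = P₀·a^5·ρ / (5!(1-ρ)²) = 0.014700 × 923.6889 × 0.78367 / (120 × 0.046797) = 1.8949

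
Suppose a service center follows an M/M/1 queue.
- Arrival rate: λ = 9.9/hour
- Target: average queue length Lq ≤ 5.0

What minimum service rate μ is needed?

For M/M/1: Lq = λ²/(μ(μ-λ))
Need Lq ≤ 5.0, i.e. μ(μ-λ) ≥ λ²/5.0
μ² - 9.9μ - 98.01/5.0 ≥ 0  →  μ² - 9.9μ - 19.6020 ≥ 0
Quadratic formula (positive root): μ = [λ + √(λ² + 4×19.6020)]/2
Discriminant: 98.01 + 4×19.6020 = 176.4180, √176.4180 = 13.2822
μ ≥ (9.9 + 13.2822)/2 = 11.5911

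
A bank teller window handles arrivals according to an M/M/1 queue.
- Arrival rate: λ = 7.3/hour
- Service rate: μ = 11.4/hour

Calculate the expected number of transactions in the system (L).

ρ = λ/μ = 7.3/11.4 = 0.6404
For M/M/1: L = λ/(μ-λ)
L = 7.3/(11.4-7.3) = 7.3/4.10
L = 1.7805 transactions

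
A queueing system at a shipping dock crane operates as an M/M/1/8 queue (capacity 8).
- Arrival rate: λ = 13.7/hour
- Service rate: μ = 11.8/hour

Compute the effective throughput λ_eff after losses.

ρ = λ/μ = 13.7/11.8 = 1.161017
P₀ = (1-ρ)/(1-ρ^(K+1)) = (1-1.161017)/(1-1.161017^9) = -0.1610/-2.8331 = 0.05683
P_K = P₀×ρ^K = 0.05683 × 1.161017^8 = 0.05683 × 3.3015 = 0.1876
λ_eff = λ(1-P_K) = 13.7 × (1 - 0.18763868) = 13.7 × 0.81236132 = 11.1294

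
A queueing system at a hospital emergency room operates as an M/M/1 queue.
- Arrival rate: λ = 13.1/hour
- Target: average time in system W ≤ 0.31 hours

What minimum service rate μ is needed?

For M/M/1: W = 1/(μ-λ)
Need W ≤ 0.31, so 1/(μ-λ) ≤ 0.31
μ - λ ≥ 1/0.31 = 3.2258
μ ≥ 13.1 + 3.2258 = 16.3258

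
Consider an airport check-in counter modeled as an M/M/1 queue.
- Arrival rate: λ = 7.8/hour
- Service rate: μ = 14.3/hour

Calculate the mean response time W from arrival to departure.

First, compute utilization: ρ = λ/μ = 7.8/14.3 = 0.5455
For M/M/1: W = 1/(μ-λ)
W = 1/(14.3-7.8) = 1/6.50
W = 0.1538 hours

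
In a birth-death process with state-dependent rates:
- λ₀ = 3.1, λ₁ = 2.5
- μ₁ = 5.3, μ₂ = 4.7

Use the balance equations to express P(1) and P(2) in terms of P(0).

Balance equations:
State 0: λ₀P₀ = μ₁P₁ → P₁ = (λ₀/μ₁)P₀ = (3.1/5.3)P₀ = 0.5849P₀
State 1: P₂ = (λ₀λ₁)/(μ₁μ₂)P₀ = (3.1×2.5)/(5.3×4.7)P₀ = 0.3111P₀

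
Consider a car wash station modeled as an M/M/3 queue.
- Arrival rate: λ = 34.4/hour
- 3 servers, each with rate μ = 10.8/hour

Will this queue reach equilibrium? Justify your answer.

Stability requires ρ = λ/(cμ) < 1
ρ = 34.4/(3 × 10.8) = 34.4/32.40 = 1.0617
Since 1.0617 ≥ 1, the system is UNSTABLE.
Need c > λ/μ = 34.4/10.8 = 3.19.
Minimum servers needed: c = 4.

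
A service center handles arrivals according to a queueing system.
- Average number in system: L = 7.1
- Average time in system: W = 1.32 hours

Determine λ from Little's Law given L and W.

Little's Law: L = λW, so λ = L/W
λ = 7.1/1.32 = 5.3788 customers/hour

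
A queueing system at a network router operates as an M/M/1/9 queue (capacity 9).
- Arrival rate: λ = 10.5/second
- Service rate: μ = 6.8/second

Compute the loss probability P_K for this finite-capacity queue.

ρ = λ/μ = 10.5/6.8 = 1.544118
P₀ = (1-ρ)/(1-ρ^(K+1)) = (1-1.544118)/(1-1.544118^10) = -0.5441/-76.0557 = 0.007154
P_K = P₀×ρ^K = 0.007154 × 1.544118^9 = 0.007154 × 49.9027 = 0.3570
Blocking probability = 35.70%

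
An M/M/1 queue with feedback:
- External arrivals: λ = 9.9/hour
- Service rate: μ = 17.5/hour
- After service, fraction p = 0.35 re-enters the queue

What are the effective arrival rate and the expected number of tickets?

Effective arrival rate: λ_eff = λ/(1-p) = 9.9/(1-0.35) = 9.9/0.65 = 15.2308
ρ = λ_eff/μ = 15.2308/17.5 = 0.87033
L = ρ/(1-ρ) = 0.87033/(1-0.87033) = 6.7119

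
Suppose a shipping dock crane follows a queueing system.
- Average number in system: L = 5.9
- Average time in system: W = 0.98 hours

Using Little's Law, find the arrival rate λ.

Little's Law: L = λW, so λ = L/W
λ = 5.9/0.98 = 6.0204 containers/hour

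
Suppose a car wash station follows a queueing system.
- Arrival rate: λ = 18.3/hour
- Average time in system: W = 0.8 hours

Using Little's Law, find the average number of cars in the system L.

Little's Law: L = λW
L = 18.3 × 0.8 = 14.6400 cars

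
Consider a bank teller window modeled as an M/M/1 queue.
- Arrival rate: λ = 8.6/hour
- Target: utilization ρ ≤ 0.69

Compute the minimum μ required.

ρ = λ/μ, so μ = λ/ρ
μ ≥ 8.6/0.69 = 12.4638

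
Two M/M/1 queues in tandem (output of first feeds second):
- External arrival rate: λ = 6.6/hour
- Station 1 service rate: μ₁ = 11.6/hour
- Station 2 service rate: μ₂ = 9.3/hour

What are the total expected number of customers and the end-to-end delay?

By Jackson's theorem, each station behaves as independent M/M/1.
Station 1: ρ₁ = 6.6/11.6 = 0.5690, L₁ = ρ₁/(1-ρ₁) = λ/(μ₁-λ) = 6.6/5.00 = 1.3200
Station 2: ρ₂ = 6.6/9.3 = 0.7097, L₂ = ρ₂/(1-ρ₂) = λ/(μ₂-λ) = 6.6/2.70 = 2.4444
Total: L = L₁ + L₂ = 1.3200 + 2.4444 = 3.7644
W = L/λ = 3.7644/6.6 = 0.5704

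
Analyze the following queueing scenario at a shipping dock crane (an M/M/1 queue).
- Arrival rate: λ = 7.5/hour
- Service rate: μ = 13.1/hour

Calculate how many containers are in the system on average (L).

ρ = λ/μ = 7.5/13.1 = 0.5725
For M/M/1: L = λ/(μ-λ)
L = 7.5/(13.1-7.5) = 7.5/5.60
L = 1.3393 containers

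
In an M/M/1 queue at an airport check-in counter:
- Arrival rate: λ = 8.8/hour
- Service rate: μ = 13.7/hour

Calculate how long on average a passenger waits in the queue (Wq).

First, compute utilization: ρ = λ/μ = 8.8/13.7 = 0.6423
For M/M/1: Wq = λ/(μ(μ-λ))
Wq = 8.8/(13.7 × (13.7-8.8))
Wq = 8.8/(13.7 × 4.90)
Wq = 0.1311 hours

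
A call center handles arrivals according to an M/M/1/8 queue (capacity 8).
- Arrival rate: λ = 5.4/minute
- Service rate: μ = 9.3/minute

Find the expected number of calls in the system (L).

ρ = λ/μ = 5.4/9.3 = 0.580645
P₀ = (1-ρ)/(1-ρ^(K+1)) = (1-0.580645)/(1-0.580645^9) = 0.41936/0.99250 = 0.4225
P_K = P₀×ρ^K = 0.4225 × 0.580645^8 = 0.4225 × 0.01292 = 0.005459
L = ρ[1 - (K+1)ρ^K + Kρ^(K+1)] / [(1-ρ)(1-ρ^(K+1))]
L = 0.580645 × (1 - 9×0.01292 + 8×0.007502) / ((1 - 0.580645) × (1 - 0.007502)) = 1.3166 calls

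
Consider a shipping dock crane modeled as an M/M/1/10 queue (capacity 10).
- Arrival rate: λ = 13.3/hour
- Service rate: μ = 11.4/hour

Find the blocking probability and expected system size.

ρ = λ/μ = 13.3/11.4 = 1.16667
P₀ = (1-ρ)/(1-ρ^(K+1)) = (1-1.16667)/(1-1.16667^11) = -0.16667/-4.4504 = 0.03745
P_K = P₀×ρ^K = 0.03745 × 1.16667^10 = 0.03745 × 4.6718 = 0.1750
Blocking probability P_10 = 0.1750 (17.50%)
L = ρ[1 - (K+1)ρ^K + Kρ^(K+1)] / [(1-ρ)(1-ρ^(K+1))]
L = 1.16667 × (1 - 11×4.67176 + 10×5.45040) / ((1 - 1.16667) × (1 - 5.45040)) = 6.4718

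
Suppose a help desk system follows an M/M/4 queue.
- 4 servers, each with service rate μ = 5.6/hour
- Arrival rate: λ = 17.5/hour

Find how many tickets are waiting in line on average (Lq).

Traffic intensity: ρ = λ/(cμ) = 17.5/(4×5.6) = 0.7812
Since ρ = 0.7812 < 1, system is stable.
Offered load a = λ/μ = cρ = 17.5/5.6 = 3.1250
P₀ = [ Σₙ₌₀^3 aⁿ/n! + a^4/(4!(1-ρ)) ]⁻¹
Σ = a^0/0! + a^1/1! + a^2/2! + a^3/3! = 1.0000 + 3.1250 + 4.8828 + 5.0863 = 14.0941
a^4/(4!(1-ρ)) = 95.3674/(24 × 0.21875) = 18.1652
P₀ = 1/(14.0941 + 18.1652) = 0.03100
Lq = P₀·a^4·ρ / (4!(1-ρ)²) = 0.03100 × 95.3674 × 0.7812 / (24 × 0.04785) = 2.0111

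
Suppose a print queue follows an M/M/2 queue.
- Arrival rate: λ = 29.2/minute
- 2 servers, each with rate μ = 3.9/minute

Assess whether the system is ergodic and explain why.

Stability requires ρ = λ/(cμ) < 1
ρ = 29.2/(2 × 3.9) = 29.2/7.80 = 3.7436
Since 3.7436 ≥ 1, the system is UNSTABLE.
Need c > λ/μ = 29.2/3.9 = 7.49.
Minimum servers needed: c = 8.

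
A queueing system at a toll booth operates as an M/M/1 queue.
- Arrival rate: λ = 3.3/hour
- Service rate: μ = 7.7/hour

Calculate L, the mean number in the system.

ρ = λ/μ = 3.3/7.7 = 0.4286
For M/M/1: L = λ/(μ-λ)
L = 3.3/(7.7-3.3) = 3.3/4.40
L = 0.7500 vehicles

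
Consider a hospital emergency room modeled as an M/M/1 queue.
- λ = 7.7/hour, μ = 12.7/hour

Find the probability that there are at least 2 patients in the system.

ρ = λ/μ = 7.7/12.7 = 0.6063
P(N ≥ n) = ρⁿ
P(N ≥ 2) = 0.6063^2
P(N ≥ 2) = 0.3676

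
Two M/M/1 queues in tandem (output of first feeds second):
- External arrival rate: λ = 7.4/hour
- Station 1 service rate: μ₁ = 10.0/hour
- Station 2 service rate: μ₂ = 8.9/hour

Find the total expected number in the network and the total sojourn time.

By Jackson's theorem, each station behaves as independent M/M/1.
Station 1: ρ₁ = 7.4/10.0 = 0.7400, L₁ = ρ₁/(1-ρ₁) = λ/(μ₁-λ) = 7.4/2.60 = 2.8462
Station 2: ρ₂ = 7.4/8.9 = 0.8315, L₂ = ρ₂/(1-ρ₂) = λ/(μ₂-λ) = 7.4/1.50 = 4.9333
Total: L = L₁ + L₂ = 2.8462 + 4.9333 = 7.7795
W = L/λ = 7.7795/7.4 = 1.0513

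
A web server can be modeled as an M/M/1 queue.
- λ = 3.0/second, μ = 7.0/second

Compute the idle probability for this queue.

ρ = λ/μ = 3.0/7.0 = 0.4286
P(0) = 1 - ρ = 1 - 0.4286 = 0.5714
The server is idle 57.14% of the time.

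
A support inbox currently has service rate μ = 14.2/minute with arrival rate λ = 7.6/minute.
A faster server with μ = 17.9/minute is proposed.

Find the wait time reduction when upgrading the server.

System 1: ρ₁ = 7.6/14.2 = 0.5352, W₁ = 1/(14.2-7.6) = 0.15152
System 2: ρ₂ = 7.6/17.9 = 0.4246, W₂ = 1/(17.9-7.6) = 0.097087
Improvement: (W₁-W₂)/W₁ = (0.15152-0.097087)/0.15152 = 35.92%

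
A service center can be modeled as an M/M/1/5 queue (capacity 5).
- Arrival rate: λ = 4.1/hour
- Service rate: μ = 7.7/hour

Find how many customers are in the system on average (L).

ρ = λ/μ = 4.1/7.7 = 0.53247
P₀ = (1-ρ)/(1-ρ^(K+1)) = (1-0.53247)/(1-0.53247^6) = 0.4675/0.9772 = 0.4784
P_K = P₀×ρ^K = 0.4784 × 0.53247^5 = 0.4784 × 0.04280 = 0.02048
L = ρ[1 - (K+1)ρ^K + Kρ^(K+1)] / [(1-ρ)(1-ρ^(K+1))]
L = 0.53247 × (1 - 6×0.04280 + 5×0.02279) / ((1 - 0.53247) × (1 - 0.02279)) = 0.9990 customers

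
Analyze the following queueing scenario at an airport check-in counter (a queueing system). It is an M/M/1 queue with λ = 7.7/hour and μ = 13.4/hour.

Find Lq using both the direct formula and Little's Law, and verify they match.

Method 1 (direct): Lq = λ²/(μ(μ-λ)) = 59.29/(13.4 × 5.70) = 0.7763

Method 2 (Little's Law):
W = 1/(μ-λ) = 1/5.70 = 0.175439
Wq = W - 1/μ = 0.175439 - 0.0746269 = 0.100812
Lq = λWq = 7.7 × 0.100812 = 0.7763 ✔ (matches Method 1)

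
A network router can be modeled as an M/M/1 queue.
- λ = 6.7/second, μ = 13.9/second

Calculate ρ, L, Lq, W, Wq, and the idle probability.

Step 1: ρ = λ/μ = 6.7/13.9 = 0.4820
Step 2: L = λ/(μ-λ) = 6.7/7.20 = 0.9306
Step 3: Lq = λ²/(μ(μ-λ)) = 44.89/(13.9×7.20) = 0.4485
Step 4: W = 1/(μ-λ) = 1/7.20 = 0.1389
Step 5: Wq = λ/(μ(μ-λ)) = 6.7/(13.9×7.20) = 0.06695
Step 6: P(0) = 1-ρ = 0.5180
Verify: L = λW = 6.7×0.1389 = 0.9306 ✔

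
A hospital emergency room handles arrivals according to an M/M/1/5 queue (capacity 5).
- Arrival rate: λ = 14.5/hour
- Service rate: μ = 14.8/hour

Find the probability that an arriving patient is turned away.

ρ = λ/μ = 14.5/14.8 = 0.97973
P₀ = (1-ρ)/(1-ρ^(K+1)) = (1-0.97973)/(1-0.97973^6) = 0.02027/0.1156 = 0.1753
P_K = P₀×ρ^K = 0.175314 × 0.97973^5 = 0.175314 × 0.902676 = 0.1583
Blocking probability = 15.83%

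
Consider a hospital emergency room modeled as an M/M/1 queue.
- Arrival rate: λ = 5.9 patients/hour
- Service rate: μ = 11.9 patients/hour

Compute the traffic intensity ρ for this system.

Server utilization: ρ = λ/μ
ρ = 5.9/11.9 = 0.4958
The server is busy 49.58% of the time.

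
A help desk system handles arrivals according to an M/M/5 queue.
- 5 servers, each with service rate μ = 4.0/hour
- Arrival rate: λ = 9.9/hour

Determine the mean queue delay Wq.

Traffic intensity: ρ = λ/(cμ) = 9.9/(5×4.0) = 0.4950
Since ρ = 0.4950 < 1, system is stable.
Offered load a = λ/μ = cρ = 9.9/4.0 = 2.4750
P₀ = [ Σₙ₌₀^4 aⁿ/n! + a^5/(5!(1-ρ)) ]⁻¹
Σ = a^0/0! + a^1/1! + a^2/2! + a^3/3! + a^4/4! = 1.0000 + 2.4750 + 3.0628 + 2.5268 + 1.5635 = 10.6281
a^5/(5!(1-ρ)) = 92.8701/(120 × 0.5050) = 1.5325
P₀ = 1/(10.6281 + 1.5325) = 0.08223
Lq = P₀·a^5·ρ / (5!(1-ρ)²) = 0.08223 × 92.8701 × 0.4950 / (120 × 0.2550) = 0.1235
Wq = Lq/λ = 0.12353/9.9 = 0.01248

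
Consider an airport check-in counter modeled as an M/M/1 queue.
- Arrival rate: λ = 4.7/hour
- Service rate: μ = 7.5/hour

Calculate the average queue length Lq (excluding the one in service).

ρ = λ/μ = 4.7/7.5 = 0.6267
For M/M/1: Lq = λ²/(μ(μ-λ))
Lq = 22.09/(7.5 × 2.80)
Lq = 1.0519 passengers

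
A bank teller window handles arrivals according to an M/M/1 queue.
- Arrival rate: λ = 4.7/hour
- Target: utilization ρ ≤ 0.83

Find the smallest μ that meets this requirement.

ρ = λ/μ, so μ = λ/ρ
μ ≥ 4.7/0.83 = 5.6627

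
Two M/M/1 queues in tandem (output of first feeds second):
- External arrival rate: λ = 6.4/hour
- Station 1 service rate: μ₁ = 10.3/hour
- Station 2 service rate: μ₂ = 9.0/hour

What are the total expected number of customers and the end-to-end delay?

By Jackson's theorem, each station behaves as independent M/M/1.
Station 1: ρ₁ = 6.4/10.3 = 0.6214, L₁ = ρ₁/(1-ρ₁) = λ/(μ₁-λ) = 6.4/3.90 = 1.64103
Station 2: ρ₂ = 6.4/9.0 = 0.7111, L₂ = ρ₂/(1-ρ₂) = λ/(μ₂-λ) = 6.4/2.60 = 2.46154
Total: L = L₁ + L₂ = 1.64103 + 2.46154 = 4.1026
W = L/λ = 4.1026/6.4 = 0.6410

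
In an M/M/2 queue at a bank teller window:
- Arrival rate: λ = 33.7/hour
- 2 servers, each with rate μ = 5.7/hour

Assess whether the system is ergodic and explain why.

Stability requires ρ = λ/(cμ) < 1
ρ = 33.7/(2 × 5.7) = 33.7/11.40 = 2.9561
Since 2.9561 ≥ 1, the system is UNSTABLE.
Need c > λ/μ = 33.7/5.7 = 5.91.
Minimum servers needed: c = 6.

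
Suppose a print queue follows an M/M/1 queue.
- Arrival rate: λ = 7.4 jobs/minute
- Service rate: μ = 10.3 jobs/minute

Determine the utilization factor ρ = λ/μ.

Server utilization: ρ = λ/μ
ρ = 7.4/10.3 = 0.7184
The server is busy 71.84% of the time.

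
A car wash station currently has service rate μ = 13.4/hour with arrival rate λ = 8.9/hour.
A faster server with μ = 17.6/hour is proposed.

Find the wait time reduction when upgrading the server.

System 1: ρ₁ = 8.9/13.4 = 0.6642, W₁ = 1/(13.4-8.9) = 0.22222
System 2: ρ₂ = 8.9/17.6 = 0.5057, W₂ = 1/(17.6-8.9) = 0.11494
Improvement: (W₁-W₂)/W₁ = (0.22222-0.11494)/0.22222 = 48.28%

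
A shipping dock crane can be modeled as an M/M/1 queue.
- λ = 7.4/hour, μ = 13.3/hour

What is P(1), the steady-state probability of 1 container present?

ρ = λ/μ = 7.4/13.3 = 0.5564
P(n) = (1-ρ)ρⁿ
P(1) = (1-0.5564) × 0.5564^1
P(1) = 0.4436 × 0.5564
P(1) = 0.2468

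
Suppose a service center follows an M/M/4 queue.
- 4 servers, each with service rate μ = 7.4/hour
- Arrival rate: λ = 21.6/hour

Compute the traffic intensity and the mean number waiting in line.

Traffic intensity: ρ = λ/(cμ) = 21.6/(4×7.4) = 0.7297
Since ρ = 0.7297 < 1, system is stable.
Offered load a = λ/μ = cρ = 21.6/7.4 = 2.9189
P₀ = [ Σₙ₌₀^3 aⁿ/n! + a^4/(4!(1-ρ)) ]⁻¹
Σ = a^0/0! + a^1/1! + a^2/2! + a^3/3! = 1.00000 + 2.91892 + 4.26004 + 4.14491 = 12.3239
a^4/(4!(1-ρ)) = 72.5919/(24 × 0.27027) = 11.1913
P₀ = 1/(12.3239 + 11.1913) = 0.04253
Lq = P₀·a^4·ρ / (4!(1-ρ)²) = 0.04253 × 72.5919 × 0.7297 / (24 × 0.07305) = 1.2850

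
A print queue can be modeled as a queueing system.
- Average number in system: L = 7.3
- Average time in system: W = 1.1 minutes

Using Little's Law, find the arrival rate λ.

Little's Law: L = λW, so λ = L/W
λ = 7.3/1.1 = 6.6364 jobs/minute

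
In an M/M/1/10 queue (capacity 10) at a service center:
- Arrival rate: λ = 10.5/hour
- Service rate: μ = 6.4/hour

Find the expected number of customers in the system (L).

ρ = λ/μ = 10.5/6.4 = 1.64062
P₀ = (1-ρ)/(1-ρ^(K+1)) = (1-1.64062)/(1-1.64062^11) = -0.6406/-230.7864 = 0.002776
P_K = P₀×ρ^K = 0.002776 × 1.64062^10 = 0.002776 × 141.2798 = 0.3922
L = ρ[1 - (K+1)ρ^K + Kρ^(K+1)] / [(1-ρ)(1-ρ^(K+1))]
L = 1.64062 × (1 - 11×141.2798 + 10×231.7864) / ((1 - 1.64062) × (1 - 231.7864)) = 8.4867 customers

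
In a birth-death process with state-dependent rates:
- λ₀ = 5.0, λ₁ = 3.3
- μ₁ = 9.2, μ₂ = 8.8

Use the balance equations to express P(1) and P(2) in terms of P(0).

Balance equations:
State 0: λ₀P₀ = μ₁P₁ → P₁ = (λ₀/μ₁)P₀ = (5.0/9.2)P₀ = 0.5435P₀
State 1: P₂ = (λ₀λ₁)/(μ₁μ₂)P₀ = (5.0×3.3)/(9.2×8.8)P₀ = 0.2038P₀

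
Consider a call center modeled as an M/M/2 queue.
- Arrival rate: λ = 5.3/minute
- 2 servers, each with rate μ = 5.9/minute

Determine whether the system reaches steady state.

Stability requires ρ = λ/(cμ) < 1
ρ = 5.3/(2 × 5.9) = 5.3/11.80 = 0.4492
Since 0.4492 < 1, the system is STABLE.
The servers are busy 44.92% of the time.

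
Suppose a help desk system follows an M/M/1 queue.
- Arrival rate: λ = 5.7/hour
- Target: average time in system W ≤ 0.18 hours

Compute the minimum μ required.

For M/M/1: W = 1/(μ-λ)
Need W ≤ 0.18, so 1/(μ-λ) ≤ 0.18
μ - λ ≥ 1/0.18 = 5.5556
μ ≥ 5.7 + 5.5556 = 11.2556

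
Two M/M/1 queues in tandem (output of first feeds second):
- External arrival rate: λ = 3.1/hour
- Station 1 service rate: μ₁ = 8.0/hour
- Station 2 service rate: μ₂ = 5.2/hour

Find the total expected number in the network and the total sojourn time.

By Jackson's theorem, each station behaves as independent M/M/1.
Station 1: ρ₁ = 3.1/8.0 = 0.3875, L₁ = ρ₁/(1-ρ₁) = λ/(μ₁-λ) = 3.1/4.90 = 0.63265
Station 2: ρ₂ = 3.1/5.2 = 0.5962, L₂ = ρ₂/(1-ρ₂) = λ/(μ₂-λ) = 3.1/2.10 = 1.4762
Total: L = L₁ + L₂ = 0.63265 + 1.4762 = 2.1088
W = L/λ = 2.1088/3.1 = 0.6803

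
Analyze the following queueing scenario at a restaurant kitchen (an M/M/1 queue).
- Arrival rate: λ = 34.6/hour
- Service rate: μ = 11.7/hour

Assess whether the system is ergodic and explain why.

Stability requires ρ = λ/(cμ) < 1
ρ = 34.6/(1 × 11.7) = 34.6/11.70 = 2.9573
Since 2.9573 ≥ 1, the system is UNSTABLE.
Queue grows without bound. Need μ > λ = 34.6.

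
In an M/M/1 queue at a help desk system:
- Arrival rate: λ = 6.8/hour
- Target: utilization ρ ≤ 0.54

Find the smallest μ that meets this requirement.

ρ = λ/μ, so μ = λ/ρ
μ ≥ 6.8/0.54 = 12.5926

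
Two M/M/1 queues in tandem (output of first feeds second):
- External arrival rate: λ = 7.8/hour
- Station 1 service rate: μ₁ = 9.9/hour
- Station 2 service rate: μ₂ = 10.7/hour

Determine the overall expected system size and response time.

By Jackson's theorem, each station behaves as independent M/M/1.
Station 1: ρ₁ = 7.8/9.9 = 0.7879, L₁ = ρ₁/(1-ρ₁) = λ/(μ₁-λ) = 7.8/2.10 = 3.714286
Station 2: ρ₂ = 7.8/10.7 = 0.7290, L₂ = ρ₂/(1-ρ₂) = λ/(μ₂-λ) = 7.8/2.90 = 2.689655
Total: L = L₁ + L₂ = 3.714286 + 2.689655 = 6.4039
W = L/λ = 6.4039/7.8 = 0.8210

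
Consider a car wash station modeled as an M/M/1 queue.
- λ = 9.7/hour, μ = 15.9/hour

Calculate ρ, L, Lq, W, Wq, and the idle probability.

Step 1: ρ = λ/μ = 9.7/15.9 = 0.6101
Step 2: L = λ/(μ-λ) = 9.7/6.20 = 1.5645
Step 3: Lq = λ²/(μ(μ-λ)) = 94.09/(15.9×6.20) = 0.9545
Step 4: W = 1/(μ-λ) = 1/6.20 = 0.16129
Step 5: Wq = λ/(μ(μ-λ)) = 9.7/(15.9×6.20) = 0.09840
Step 6: P(0) = 1-ρ = 0.3899
Verify: L = λW = 9.7×0.16129 = 1.5645 ✔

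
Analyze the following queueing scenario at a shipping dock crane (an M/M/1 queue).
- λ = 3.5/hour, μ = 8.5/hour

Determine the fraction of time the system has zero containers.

ρ = λ/μ = 3.5/8.5 = 0.4118
P(0) = 1 - ρ = 1 - 0.4118 = 0.5882
The server is idle 58.82% of the time.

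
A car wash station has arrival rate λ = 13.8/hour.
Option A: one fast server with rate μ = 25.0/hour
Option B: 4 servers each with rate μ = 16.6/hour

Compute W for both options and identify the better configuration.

Option A: single server μ = 25.0 (M/M/1)
  ρ_A = 13.8/25.0 = 0.5520
  W_A = 1/(μ-λ) = 1/(25.0-13.8) = 1/11.20 = 0.08929

Option B: 4 servers μ = 16.6 (M/M/4)
  ρ_B = λ/(cμ) = 13.8/(4×16.6) = 0.2078
  Offered load a = λ/μ = cρ = 13.8/16.6 = 0.8313
  P₀ = [ Σₙ₌₀^3 aⁿ/n! + a^4/(4!(1-ρ)) ]⁻¹
  Σ = a^0/0! + a^1/1! + a^2/2! + a^3/3! = 1.0000 + 0.83133 + 0.34555 + 0.095755 = 2.2726
  a^4/(4!(1-ρ)) = 0.4776/(24 × 0.7922) = 0.02512
  P₀ = 1/(2.2726 + 0.02512) = 0.4352
  Lq = P₀·a^4·ρ / (4!(1-ρ)²) = 0.4352 × 0.4776 × 0.2078 / (24 × 0.6275) = 0.002868
  Wq_B = Lq/λ = 0.0028684/13.8 = 0.0002079
  W_B = Wq_B + 1/μ = 0.0002079 + 0.06024 = 0.06045

Since W_B = 0.06045 < W_A = 0.08929, Option B (multiple servers) has the shorter time in system.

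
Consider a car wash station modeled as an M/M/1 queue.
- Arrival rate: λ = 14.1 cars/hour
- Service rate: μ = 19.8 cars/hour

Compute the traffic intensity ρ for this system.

Server utilization: ρ = λ/μ
ρ = 14.1/19.8 = 0.7121
The server is busy 71.21% of the time.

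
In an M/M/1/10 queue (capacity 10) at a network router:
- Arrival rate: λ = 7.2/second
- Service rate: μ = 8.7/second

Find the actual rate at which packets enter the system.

ρ = λ/μ = 7.2/8.7 = 0.82759
P₀ = (1-ρ)/(1-ρ^(K+1)) = (1-0.82759)/(1-0.82759^11) = 0.1724/0.8753 = 0.1970
P_K = P₀×ρ^K = 0.1970 × 0.82759^10 = 0.1970 × 0.1507 = 0.02969
λ_eff = λ(1-P_K) = 7.2 × (1 - 0.029686) = 7.2 × 0.970314 = 6.9863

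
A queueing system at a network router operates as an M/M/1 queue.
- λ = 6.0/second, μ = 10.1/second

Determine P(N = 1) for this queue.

ρ = λ/μ = 6.0/10.1 = 0.59406
P(n) = (1-ρ)ρⁿ
P(1) = (1-0.59406) × 0.59406^1
P(1) = 0.40594 × 0.59406
P(1) = 0.2412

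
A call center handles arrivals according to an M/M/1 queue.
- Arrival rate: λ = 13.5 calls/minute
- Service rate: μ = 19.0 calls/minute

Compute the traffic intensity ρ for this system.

Server utilization: ρ = λ/μ
ρ = 13.5/19.0 = 0.7105
The server is busy 71.05% of the time.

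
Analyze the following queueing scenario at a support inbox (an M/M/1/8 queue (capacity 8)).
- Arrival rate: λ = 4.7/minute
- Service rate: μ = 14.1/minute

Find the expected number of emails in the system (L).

ρ = λ/μ = 4.7/14.1 = 0.33333
P₀ = (1-ρ)/(1-ρ^(K+1)) = (1-0.33333)/(1-0.33333^9) = 0.66667/0.99995 = 0.6667
P_K = P₀×ρ^K = 0.6667 × 0.33333^8 = 0.6667 × 0.0001524 = 0.0001016
L = ρ[1 - (K+1)ρ^K + Kρ^(K+1)] / [(1-ρ)(1-ρ^(K+1))]
L = 0.33333 × (1 - 9×0.0001524 + 8×0.00005080) / ((1 - 0.33333) × (1 - 0.00005080)) = 0.4995 emails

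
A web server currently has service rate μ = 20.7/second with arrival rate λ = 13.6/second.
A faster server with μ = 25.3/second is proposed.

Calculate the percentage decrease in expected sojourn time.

System 1: ρ₁ = 13.6/20.7 = 0.6570, W₁ = 1/(20.7-13.6) = 0.14085
System 2: ρ₂ = 13.6/25.3 = 0.5375, W₂ = 1/(25.3-13.6) = 0.085470
Improvement: (W₁-W₂)/W₁ = (0.14085-0.085470)/0.14085 = 39.32%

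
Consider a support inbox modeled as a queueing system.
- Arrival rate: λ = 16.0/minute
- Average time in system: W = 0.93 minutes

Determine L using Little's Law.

Little's Law: L = λW
L = 16.0 × 0.93 = 14.8800 emails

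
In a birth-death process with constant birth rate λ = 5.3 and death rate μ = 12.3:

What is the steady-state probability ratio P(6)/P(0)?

For constant rates: P(n)/P(0) = (λ/μ)^n
P(6)/P(0) = (5.3/12.3)^6 = 0.4309^6 = 0.006401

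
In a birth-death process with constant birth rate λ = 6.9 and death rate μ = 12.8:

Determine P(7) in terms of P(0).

For constant rates: P(n)/P(0) = (λ/μ)^n
P(7)/P(0) = (6.9/12.8)^7 = 0.5391^7 = 0.01323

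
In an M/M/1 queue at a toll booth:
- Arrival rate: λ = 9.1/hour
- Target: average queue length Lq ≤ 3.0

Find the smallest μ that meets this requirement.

For M/M/1: Lq = λ²/(μ(μ-λ))
Need Lq ≤ 3.0, i.e. μ(μ-λ) ≥ λ²/3.0
μ² - 9.1μ - 82.81/3.0 ≥ 0  →  μ² - 9.1μ - 27.60333 ≥ 0
Quadratic formula (positive root): μ = [λ + √(λ² + 4×27.60333)]/2
Discriminant: 82.81 + 4×27.60333 = 193.2233, √193.2233 = 13.9005
μ ≥ (9.1 + 13.9005)/2 = 11.5002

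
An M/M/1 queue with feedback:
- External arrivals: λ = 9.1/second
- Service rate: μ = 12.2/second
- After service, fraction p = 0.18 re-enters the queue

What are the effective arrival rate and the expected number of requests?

Effective arrival rate: λ_eff = λ/(1-p) = 9.1/(1-0.18) = 9.1/0.82 = 11.09756
ρ = λ_eff/μ = 11.09756/12.2 = 0.909636
L = ρ/(1-ρ) = 0.909636/(1-0.909636) = 10.0664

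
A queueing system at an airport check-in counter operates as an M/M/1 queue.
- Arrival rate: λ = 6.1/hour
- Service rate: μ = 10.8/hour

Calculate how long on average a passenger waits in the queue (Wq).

First, compute utilization: ρ = λ/μ = 6.1/10.8 = 0.5648
For M/M/1: Wq = λ/(μ(μ-λ))
Wq = 6.1/(10.8 × (10.8-6.1))
Wq = 6.1/(10.8 × 4.70)
Wq = 0.1202 hours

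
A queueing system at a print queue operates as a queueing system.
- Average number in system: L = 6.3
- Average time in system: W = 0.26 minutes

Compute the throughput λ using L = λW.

Little's Law: L = λW, so λ = L/W
λ = 6.3/0.26 = 24.2308 jobs/minute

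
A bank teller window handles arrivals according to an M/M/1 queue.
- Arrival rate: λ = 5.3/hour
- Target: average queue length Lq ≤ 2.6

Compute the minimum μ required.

For M/M/1: Lq = λ²/(μ(μ-λ))
Need Lq ≤ 2.6, i.e. μ(μ-λ) ≥ λ²/2.6
μ² - 5.3μ - 28.09/2.6 ≥ 0  →  μ² - 5.3μ - 10.80385 ≥ 0
Quadratic formula (positive root): μ = [λ + √(λ² + 4×10.80385)]/2
Discriminant: 28.09 + 4×10.80385 = 71.3054, √71.3054 = 8.4443
μ ≥ (5.3 + 8.4443)/2 = 6.8721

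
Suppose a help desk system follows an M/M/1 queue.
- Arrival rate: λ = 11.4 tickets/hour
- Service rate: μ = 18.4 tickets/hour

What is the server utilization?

Server utilization: ρ = λ/μ
ρ = 11.4/18.4 = 0.6196
The server is busy 61.96% of the time.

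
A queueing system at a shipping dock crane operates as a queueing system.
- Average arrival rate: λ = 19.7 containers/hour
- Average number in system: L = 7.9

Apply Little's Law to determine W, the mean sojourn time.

Little's Law: L = λW, so W = L/λ
W = 7.9/19.7 = 0.4010 hours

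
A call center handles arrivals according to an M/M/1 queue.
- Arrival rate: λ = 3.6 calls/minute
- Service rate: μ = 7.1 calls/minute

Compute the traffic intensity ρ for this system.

Server utilization: ρ = λ/μ
ρ = 3.6/7.1 = 0.5070
The server is busy 50.70% of the time.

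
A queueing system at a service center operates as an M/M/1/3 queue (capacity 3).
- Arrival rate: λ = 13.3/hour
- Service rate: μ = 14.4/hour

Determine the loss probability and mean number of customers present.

ρ = λ/μ = 13.3/14.4 = 0.9236
P₀ = (1-ρ)/(1-ρ^(K+1)) = (1-0.9236)/(1-0.9236^4) = 0.076400/0.27233 = 0.2805
P_K = P₀×ρ^K = 0.2805 × 0.9236^3 = 0.2805 × 0.7879 = 0.2210
Blocking probability P_3 = 0.2210 (22.10%)
L = ρ[1 - (K+1)ρ^K + Kρ^(K+1)] / [(1-ρ)(1-ρ^(K+1))]
L = 0.9236 × (1 - 4×0.787865 + 3×0.727672) / ((1 - 0.9236) × (1 - 0.727672)) = 1.4008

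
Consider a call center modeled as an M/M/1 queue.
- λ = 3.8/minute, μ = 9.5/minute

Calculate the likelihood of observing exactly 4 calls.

ρ = λ/μ = 3.8/9.5 = 0.4000
P(n) = (1-ρ)ρⁿ
P(4) = (1-0.4000) × 0.4000^4
P(4) = 0.6000 × 0.02560
P(4) = 0.01536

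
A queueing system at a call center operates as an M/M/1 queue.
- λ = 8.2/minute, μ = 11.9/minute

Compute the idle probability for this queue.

ρ = λ/μ = 8.2/11.9 = 0.6891
P(0) = 1 - ρ = 1 - 0.6891 = 0.3109
The server is idle 31.09% of the time.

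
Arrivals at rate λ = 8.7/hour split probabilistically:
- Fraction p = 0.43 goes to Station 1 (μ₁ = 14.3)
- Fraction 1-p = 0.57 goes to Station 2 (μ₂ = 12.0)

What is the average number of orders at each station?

Effective rates: λ₁ = 8.7×0.43 = 3.741, λ₂ = 8.7×0.57 = 4.959
Station 1: ρ₁ = 3.741/14.3 = 0.2616, L₁ = ρ₁/(1-ρ₁) = 0.2616/(1-0.2616) = 0.3543
Station 2: ρ₂ = 4.959/12.0 = 0.41325, L₂ = ρ₂/(1-ρ₂) = 0.41325/(1-0.41325) = 0.7043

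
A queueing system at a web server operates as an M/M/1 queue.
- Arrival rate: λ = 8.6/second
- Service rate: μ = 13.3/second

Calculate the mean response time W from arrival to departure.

First, compute utilization: ρ = λ/μ = 8.6/13.3 = 0.6466
For M/M/1: W = 1/(μ-λ)
W = 1/(13.3-8.6) = 1/4.70
W = 0.2128 seconds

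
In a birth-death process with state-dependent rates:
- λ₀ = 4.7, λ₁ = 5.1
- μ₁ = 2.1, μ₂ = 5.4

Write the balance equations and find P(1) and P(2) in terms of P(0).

Balance equations:
State 0: λ₀P₀ = μ₁P₁ → P₁ = (λ₀/μ₁)P₀ = (4.7/2.1)P₀ = 2.2381P₀
State 1: P₂ = (λ₀λ₁)/(μ₁μ₂)P₀ = (4.7×5.1)/(2.1×5.4)P₀ = 2.1138P₀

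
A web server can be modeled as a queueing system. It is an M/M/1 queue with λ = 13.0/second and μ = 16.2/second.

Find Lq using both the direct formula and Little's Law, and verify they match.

Method 1 (direct): Lq = λ²/(μ(μ-λ)) = 169.00/(16.2 × 3.20) = 3.2600

Method 2 (Little's Law):
W = 1/(μ-λ) = 1/3.20 = 0.3125
Wq = W - 1/μ = 0.3125 - 0.06173 = 0.25077
Lq = λWq = 13.0 × 0.25077 = 3.2600 ✔ (matches Method 1)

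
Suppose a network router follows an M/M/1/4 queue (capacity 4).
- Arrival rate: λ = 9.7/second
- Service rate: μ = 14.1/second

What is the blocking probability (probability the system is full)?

ρ = λ/μ = 9.7/14.1 = 0.68794
P₀ = (1-ρ)/(1-ρ^(K+1)) = (1-0.68794)/(1-0.68794^5) = 0.31206/0.84592 = 0.3689
P_K = P₀×ρ^K = 0.3689 × 0.68794^4 = 0.3689 × 0.2240 = 0.08263
Blocking probability = 8.26%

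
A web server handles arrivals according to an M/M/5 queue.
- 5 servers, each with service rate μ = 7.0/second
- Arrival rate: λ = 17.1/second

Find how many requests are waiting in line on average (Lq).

Traffic intensity: ρ = λ/(cμ) = 17.1/(5×7.0) = 0.4886
Since ρ = 0.4886 < 1, system is stable.
Offered load a = λ/μ = cρ = 17.1/7.0 = 2.4429
P₀ = [ Σₙ₌₀^4 aⁿ/n! + a^5/(5!(1-ρ)) ]⁻¹
Σ = a^0/0! + a^1/1! + a^2/2! + a^3/3! + a^4/4! = 1.0000 + 2.4429 + 2.9838 + 2.4296 + 1.4838 = 10.3401
a^5/(5!(1-ρ)) = 86.9942/(120 × 0.51143) = 1.4175
P₀ = 1/(10.3401 + 1.4175) = 0.08505
Lq = P₀·a^5·ρ / (5!(1-ρ)²) = 0.08505 × 86.9942 × 0.4886 / (120 × 0.2616) = 0.1152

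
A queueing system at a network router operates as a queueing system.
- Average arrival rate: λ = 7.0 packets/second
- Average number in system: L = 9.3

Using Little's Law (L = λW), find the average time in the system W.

Little's Law: L = λW, so W = L/λ
W = 9.3/7.0 = 1.3286 seconds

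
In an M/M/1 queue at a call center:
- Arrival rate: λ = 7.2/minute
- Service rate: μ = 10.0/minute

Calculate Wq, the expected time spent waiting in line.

First, compute utilization: ρ = λ/μ = 7.2/10.0 = 0.7200
For M/M/1: Wq = λ/(μ(μ-λ))
Wq = 7.2/(10.0 × (10.0-7.2))
Wq = 7.2/(10.0 × 2.80)
Wq = 0.2571 minutes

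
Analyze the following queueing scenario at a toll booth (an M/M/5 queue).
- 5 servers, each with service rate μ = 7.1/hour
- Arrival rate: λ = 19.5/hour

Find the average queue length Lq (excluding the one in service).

Traffic intensity: ρ = λ/(cμ) = 19.5/(5×7.1) = 0.5493
Since ρ = 0.5493 < 1, system is stable.
Offered load a = λ/μ = cρ = 19.5/7.1 = 2.7465
P₀ = [ Σₙ₌₀^4 aⁿ/n! + a^5/(5!(1-ρ)) ]⁻¹
Σ = a^0/0! + a^1/1! + a^2/2! + a^3/3! + a^4/4! = 1.0000 + 2.7465 + 3.7716 + 3.4528 + 2.3708 = 13.3417
a^5/(5!(1-ρ)) = 156.2721/(120 × 0.4507) = 2.8894
P₀ = 1/(13.3417 + 2.8894) = 0.06161
Lq = P₀·a^5·ρ / (5!(1-ρ)²) = 0.06161 × 156.2721 × 0.5493 / (120 × 0.2031) = 0.2170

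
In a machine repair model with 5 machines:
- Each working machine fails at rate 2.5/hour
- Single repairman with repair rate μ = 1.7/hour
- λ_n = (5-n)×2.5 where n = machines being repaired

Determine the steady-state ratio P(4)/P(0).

P(4)/P(0) = ∏_{i=0}^{4-1} λ_i/μ_{i+1}
= (5-0)×2.5/1.7 × (5-1)×2.5/1.7 × (5-2)×2.5/1.7 × (5-3)×2.5/1.7
= 561.2361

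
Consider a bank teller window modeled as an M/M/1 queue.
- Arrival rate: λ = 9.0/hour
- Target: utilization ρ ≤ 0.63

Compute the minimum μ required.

ρ = λ/μ, so μ = λ/ρ
μ ≥ 9.0/0.63 = 14.2857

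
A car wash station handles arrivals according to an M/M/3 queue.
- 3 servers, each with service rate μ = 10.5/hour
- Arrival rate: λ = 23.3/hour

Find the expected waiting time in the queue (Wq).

Traffic intensity: ρ = λ/(cμ) = 23.3/(3×10.5) = 0.7397
Since ρ = 0.7397 < 1, system is stable.
Offered load a = λ/μ = cρ = 23.3/10.5 = 2.2190
P₀ = [ Σₙ₌₀^2 aⁿ/n! + a^3/(3!(1-ρ)) ]⁻¹
Σ = a^0/0! + a^1/1! + a^2/2! = 1.0000 + 2.2190 + 2.4621 = 5.6811
a^3/(3!(1-ρ)) = 10.9270/(6 × 0.26032) = 6.9959
P₀ = 1/(5.6811 + 6.9959) = 0.07888
Lq = P₀·a^3·ρ / (3!(1-ρ)²) = 0.078883 × 10.9270 × 0.73968 / (6 × 0.067765) = 1.5681
Wq = Lq/λ = 1.5681/23.3 = 0.06730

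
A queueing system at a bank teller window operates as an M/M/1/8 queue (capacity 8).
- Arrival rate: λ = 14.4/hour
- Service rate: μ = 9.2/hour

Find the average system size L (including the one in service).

ρ = λ/μ = 14.4/9.2 = 1.565217
P₀ = (1-ρ)/(1-ρ^(K+1)) = (1-1.565217)/(1-1.565217^9) = -0.56522/-55.3860 = 0.01021
P_K = P₀×ρ^K = 0.010205 × 1.565217^8 = 0.010205 × 36.0244 = 0.3676
L = ρ[1 - (K+1)ρ^K + Kρ^(K+1)] / [(1-ρ)(1-ρ^(K+1))]
L = 1.565217 × (1 - 9×36.0244 + 8×56.3860) / ((1 - 1.565217) × (1 - 56.3860)) = 6.3933 transactions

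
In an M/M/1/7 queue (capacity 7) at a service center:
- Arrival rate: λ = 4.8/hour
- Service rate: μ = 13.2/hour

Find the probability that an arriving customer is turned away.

ρ = λ/μ = 4.8/13.2 = 0.36364
P₀ = (1-ρ)/(1-ρ^(K+1)) = (1-0.36364)/(1-0.36364^8) = 0.6364/0.9997 = 0.6366
P_K = P₀×ρ^K = 0.63655 × 0.36364^7 = 0.63655 × 0.00084082 = 0.0005352
Blocking probability = 0.05352%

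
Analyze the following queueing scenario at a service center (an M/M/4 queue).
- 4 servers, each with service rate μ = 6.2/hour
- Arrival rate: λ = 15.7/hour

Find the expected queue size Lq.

Traffic intensity: ρ = λ/(cμ) = 15.7/(4×6.2) = 0.6331
Since ρ = 0.6331 < 1, system is stable.
Offered load a = λ/μ = cρ = 15.7/6.2 = 2.5323
P₀ = [ Σₙ₌₀^3 aⁿ/n! + a^4/(4!(1-ρ)) ]⁻¹
Σ = a^0/0! + a^1/1! + a^2/2! + a^3/3! = 1.00000 + 2.53226 + 3.20617 + 2.70628 = 9.4447
a^4/(4!(1-ρ)) = 41.1180/(24 × 0.366935) = 4.6691
P₀ = 1/(9.4447 + 4.6691) = 0.07085
Lq = P₀·a^4·ρ / (4!(1-ρ)²) = 0.0708527 × 41.1180 × 0.633065 / (24 × 0.134642) = 0.5707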